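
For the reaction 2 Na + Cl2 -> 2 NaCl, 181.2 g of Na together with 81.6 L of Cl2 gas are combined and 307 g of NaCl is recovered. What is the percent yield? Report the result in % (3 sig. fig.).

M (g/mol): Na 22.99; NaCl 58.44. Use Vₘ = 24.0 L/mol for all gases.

n(Na) = 181.2 / 22.99 = 7.882 mol
n(Cl2) = 81.60 / 24.0 = 3.400 mol
n/ν → Na: 3.941, Cl2: 3.400; Cl2 is limiting.
theoretical n(NaCl) = (2/1) × 3.400 = 6.800 mol → 397.4 g
% yield = 307 / 397.4 × 100 = 77.25 %

77.3 %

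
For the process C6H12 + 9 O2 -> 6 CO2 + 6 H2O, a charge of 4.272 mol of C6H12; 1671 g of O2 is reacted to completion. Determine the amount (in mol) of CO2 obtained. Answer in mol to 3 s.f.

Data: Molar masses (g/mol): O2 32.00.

25.6 mol

n(C6H12) = 4.272 mol
n(O2) = 1671 / 32.00 = 52.22 mol
n/ν → C6H12: 4.272, O2: 5.802; C6H12 is limiting.
n(CO2) = (6/1) × 4.272 = 25.63 mol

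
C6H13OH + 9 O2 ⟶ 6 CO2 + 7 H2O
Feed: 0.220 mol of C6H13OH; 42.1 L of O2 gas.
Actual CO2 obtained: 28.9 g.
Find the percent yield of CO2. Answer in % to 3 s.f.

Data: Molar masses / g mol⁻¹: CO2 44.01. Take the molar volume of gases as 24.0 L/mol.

56.2 %

n(C6H13OH) = 0.2200 mol
n(O2) = 42.10 / 24.0 = 1.754 mol
n/ν → C6H13OH: 0.2200, O2: 0.1949; O2 is limiting.
theoretical n(CO2) = (6/9) × 1.754 = 1.169 mol → 51.45 g
% yield = 28.9 / 51.45 × 100 = 56.17 %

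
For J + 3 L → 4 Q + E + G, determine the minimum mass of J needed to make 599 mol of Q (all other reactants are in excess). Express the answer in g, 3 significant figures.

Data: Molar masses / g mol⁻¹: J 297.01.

n(Q) = 599.0 mol
n(J) = (1/4) × 599.0 = 149.8 mol
mass = 149.8 × 297.01 = 44490 g

44500 g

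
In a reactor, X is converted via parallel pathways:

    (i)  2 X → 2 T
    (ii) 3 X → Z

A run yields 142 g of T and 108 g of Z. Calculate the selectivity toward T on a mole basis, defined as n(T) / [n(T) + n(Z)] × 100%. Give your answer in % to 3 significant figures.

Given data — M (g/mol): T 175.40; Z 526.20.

n(T) = 142 / 175.40 = 0.8096 mol
n(Z) = 108 / 526.20 = 0.2052 mol
selectivity = 0.8096/(0.8096+0.2052) × 100 = 79.78 %

79.8 %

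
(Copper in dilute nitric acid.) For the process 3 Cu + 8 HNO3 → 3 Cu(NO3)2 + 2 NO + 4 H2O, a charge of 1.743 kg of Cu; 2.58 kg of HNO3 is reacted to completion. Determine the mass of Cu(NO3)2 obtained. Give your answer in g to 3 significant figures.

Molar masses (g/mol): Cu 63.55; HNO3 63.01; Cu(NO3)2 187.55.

n(Cu) = 1.743×1000 / 63.55 = 27.43 mol
n(HNO3) = 2.580×1000 / 63.01 = 40.95 mol
n/ν for Cu = 27.43/3 = 9.143
n/ν for HNO3 = 40.95/8 = 5.119
Smallest n/ν is HNO3 → limiting reagent.
n(Cu(NO3)2) = (3/8) × 40.95 = 15.36 mol
mass = 15.36 × 187.55 = 2881 g

2880 g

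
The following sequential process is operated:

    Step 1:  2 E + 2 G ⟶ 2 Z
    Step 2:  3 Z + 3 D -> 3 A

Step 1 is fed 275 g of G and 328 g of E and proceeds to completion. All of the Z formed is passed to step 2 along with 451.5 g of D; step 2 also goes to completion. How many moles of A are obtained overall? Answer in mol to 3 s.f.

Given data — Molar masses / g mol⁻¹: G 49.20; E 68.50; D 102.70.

Step 1:
n(G) = 275.0 / 49.20 = 5.589 mol
n(E) = 328.0 / 68.50 = 4.788 mol
n/ν for G = 5.589/2 = 2.795
n/ν for E = 4.788/2 = 2.394
Smallest n/ν is E → limiting reagent.
n(Z) produced = (2/2) × 4.788 = 4.788 mol
Step 2:
n(Z) available = 4.788 mol
n(D) = 451.5 / 102.70 = 4.396 mol
n/ν for Z = 4.788/3 = 1.596
n/ν for D = 4.396/3 = 1.465
Smallest n/ν is D → limiting reagent.
n(A) = (3/3) × 4.396 = 4.396 mol

4.40 mol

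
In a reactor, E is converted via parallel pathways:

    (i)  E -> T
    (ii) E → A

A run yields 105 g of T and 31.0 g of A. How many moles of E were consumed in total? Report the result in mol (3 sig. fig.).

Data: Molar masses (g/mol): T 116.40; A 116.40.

1.17 mol

n(T) = 105 / 116.40 = 0.9021 mol
n(A) = 31.0 / 116.40 = 0.2663 mol
n(E) via (i) = (1/1)×0.9021 = 0.9021 mol
n(E) via (ii) = (1/1)×0.2663 = 0.2663 mol
total n(E) = 0.9021 + 0.2663 = 1.168 mol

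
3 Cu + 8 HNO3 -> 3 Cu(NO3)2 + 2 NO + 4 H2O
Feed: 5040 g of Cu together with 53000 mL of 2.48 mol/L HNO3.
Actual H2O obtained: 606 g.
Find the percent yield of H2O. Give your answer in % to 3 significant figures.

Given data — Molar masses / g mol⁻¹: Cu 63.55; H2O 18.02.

51.2 %

n(Cu) = 5040 / 63.55 = 79.31 mol
n(HNO3) = 2.48 × 53000/1000 = 131.4 mol
n/ν → Cu: 26.44, HNO3: 16.43; HNO3 is limiting.
theoretical n(H2O) = (4/8) × 131.4 = 65.70 mol → 1184 g
% yield = 606 / 1184 × 100 = 51.18 %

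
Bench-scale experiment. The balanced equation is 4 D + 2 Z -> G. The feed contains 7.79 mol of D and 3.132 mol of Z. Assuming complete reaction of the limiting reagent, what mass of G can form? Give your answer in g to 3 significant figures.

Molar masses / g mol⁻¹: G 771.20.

n(D) = 7.790 mol
n(Z) = 3.132 mol
n/ν → D: 1.948, Z: 1.566; Z is limiting.
n(G) = (1/2) × 3.132 = 1.566 mol
mass = 1.566 × 771.20 = 1208 g

1210 g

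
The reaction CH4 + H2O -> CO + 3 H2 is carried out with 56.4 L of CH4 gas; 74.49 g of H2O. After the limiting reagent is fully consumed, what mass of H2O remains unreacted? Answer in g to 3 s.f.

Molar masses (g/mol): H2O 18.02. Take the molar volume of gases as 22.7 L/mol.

29.7 g

n(CH4) = 56.40 / 22.7 = 2.485 mol
n(H2O) = 74.49 / 18.02 = 4.134 mol
n/ν for CH4 = 2.485/1 = 2.485
n/ν for H2O = 4.134/1 = 4.134
Smallest n/ν is CH4 → limiting reagent.
H2O consumed = (1/1) × 2.485 = 2.485 mol
H2O remaining = 4.134 − 2.485 = 1.649 mol
mass = 1.649 × 18.02 = 29.71 g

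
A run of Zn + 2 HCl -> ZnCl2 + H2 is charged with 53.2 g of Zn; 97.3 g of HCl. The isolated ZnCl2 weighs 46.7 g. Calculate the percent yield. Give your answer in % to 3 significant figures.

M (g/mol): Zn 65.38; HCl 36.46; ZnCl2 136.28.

n(Zn) = 53.20 / 65.38 = 0.8137 mol
n(HCl) = 97.30 / 36.46 = 2.669 mol
n/ν for Zn = 0.8137/1 = 0.8137
n/ν for HCl = 2.669/2 = 1.335
Smallest n/ν is Zn → limiting reagent.
theoretical n(ZnCl2) = (1/1) × 0.8137 = 0.8137 mol → 110.9 g
% yield = 46.7 / 110.9 × 100 = 42.11 %

42.1 %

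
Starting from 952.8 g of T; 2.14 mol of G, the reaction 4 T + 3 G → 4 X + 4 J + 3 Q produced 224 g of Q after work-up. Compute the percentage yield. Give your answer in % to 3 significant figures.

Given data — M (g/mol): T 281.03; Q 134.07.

78.1 %

n(T) = 952.8 / 281.03 = 3.390 mol
n(G) = 2.140 mol
n/ν for T = 3.390/4 = 0.8475
n/ν for G = 2.140/3 = 0.7133
Smallest n/ν is G → limiting reagent.
theoretical n(Q) = (3/3) × 2.140 = 2.140 mol → 286.9 g
% yield = 224 / 286.9 × 100 = 78.08 %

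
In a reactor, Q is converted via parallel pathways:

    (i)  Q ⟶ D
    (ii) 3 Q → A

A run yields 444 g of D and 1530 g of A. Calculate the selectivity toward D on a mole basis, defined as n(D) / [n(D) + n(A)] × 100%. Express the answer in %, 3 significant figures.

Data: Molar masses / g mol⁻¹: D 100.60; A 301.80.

46.5 %

n(D) = 444 / 100.60 = 4.414 mol
n(A) = 1530 / 301.80 = 5.070 mol
selectivity = 4.414/(4.414+5.070) × 100 = 46.54 %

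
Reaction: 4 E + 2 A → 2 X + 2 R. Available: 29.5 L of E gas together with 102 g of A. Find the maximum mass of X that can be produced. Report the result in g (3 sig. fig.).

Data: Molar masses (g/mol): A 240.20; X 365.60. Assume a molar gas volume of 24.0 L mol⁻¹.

n(E) = 29.50 / 24.0 = 1.229 mol
n(A) = 102.0 / 240.20 = 0.4246 mol
n/ν for E = 1.229/4 = 0.3073
n/ν for A = 0.4246/2 = 0.2123
Smallest n/ν is A → limiting reagent.
n(X) = (2/2) × 0.4246 = 0.4246 mol
mass = 0.4246 × 365.60 = 155.2 g

155 g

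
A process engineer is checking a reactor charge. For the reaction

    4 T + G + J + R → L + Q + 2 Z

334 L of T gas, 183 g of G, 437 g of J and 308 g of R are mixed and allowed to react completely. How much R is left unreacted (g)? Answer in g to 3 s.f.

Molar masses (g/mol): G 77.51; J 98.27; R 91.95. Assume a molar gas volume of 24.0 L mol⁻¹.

n(T) = 334.0 / 24.0 = 13.92 mol
n(G) = 183.0 / 77.51 = 2.361 mol
n(J) = 437.0 / 98.27 = 4.447 mol
n(R) = 308.0 / 91.95 = 3.350 mol
n/ν for T = 13.92/4 = 3.480
n/ν for G = 2.361/1 = 2.361
n/ν for J = 4.447/1 = 4.447
n/ν for R = 3.350/1 = 3.350
Smallest n/ν is G → limiting reagent.
R consumed = (1/1) × 2.361 = 2.361 mol
R remaining = 3.350 − 2.361 = 0.9890 mol
mass = 0.9890 × 91.95 = 90.94 g

90.9 g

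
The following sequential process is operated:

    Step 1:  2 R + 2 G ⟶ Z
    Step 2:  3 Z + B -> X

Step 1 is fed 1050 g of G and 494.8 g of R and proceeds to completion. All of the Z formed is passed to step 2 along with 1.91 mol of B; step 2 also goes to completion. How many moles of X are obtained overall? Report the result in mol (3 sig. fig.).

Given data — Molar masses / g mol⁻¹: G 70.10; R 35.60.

Step 1:
n(G) = 1050 / 70.10 = 14.98 mol
n(R) = 494.8 / 35.60 = 13.90 mol
n/ν for G = 14.98/2 = 7.490
n/ν for R = 13.90/2 = 6.950
Smallest n/ν is R → limiting reagent.
n(Z) produced = (1/2) × 13.90 = 6.950 mol
Step 2:
n(Z) available = 6.950 mol
n(B) = 1.910 mol
n/ν for Z = 6.950/3 = 2.317
n/ν for B = 1.910/1 = 1.910
Smallest n/ν is B → limiting reagent.
n(X) = (1/1) × 1.910 = 1.910 mol

1.91 mol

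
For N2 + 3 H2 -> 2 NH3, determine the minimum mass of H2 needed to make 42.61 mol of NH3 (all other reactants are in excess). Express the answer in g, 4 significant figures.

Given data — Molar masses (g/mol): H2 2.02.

n(NH3) = 42.61 mol
n(H2) = (3/2) × 42.61 = 63.92 mol
mass = 63.92 × 2.02 = 129.1 g

129.1 g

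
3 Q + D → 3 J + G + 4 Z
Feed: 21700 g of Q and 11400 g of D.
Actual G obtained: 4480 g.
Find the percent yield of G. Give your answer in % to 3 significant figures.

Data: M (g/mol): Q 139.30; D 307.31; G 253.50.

47.6 %

n(Q) = 21700 / 139.30 = 155.8 mol
n(D) = 11400 / 307.31 = 37.10 mol
n/ν for Q = 155.8/3 = 51.93
n/ν for D = 37.10/1 = 37.10
Smallest n/ν is D → limiting reagent.
theoretical n(G) = (1/1) × 37.10 = 37.10 mol → 9405 g
% yield = 4480 / 9405 × 100 = 47.63 %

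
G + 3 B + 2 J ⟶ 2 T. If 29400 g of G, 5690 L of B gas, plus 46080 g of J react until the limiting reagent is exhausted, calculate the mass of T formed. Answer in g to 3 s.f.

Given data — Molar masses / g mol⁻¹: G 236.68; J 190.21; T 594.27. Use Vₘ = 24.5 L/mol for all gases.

n(G) = 29400 / 236.68 = 124.2 mol
n(B) = 5690 / 24.5 = 232.2 mol
n(J) = 46080 / 190.21 = 242.3 mol
n/ν for G = 124.2/1 = 124.2
n/ν for B = 232.2/3 = 77.40
n/ν for J = 242.3/2 = 121.2
Smallest n/ν is B → limiting reagent.
n(T) = (2/3) × 232.2 = 154.8 mol
mass = 154.8 × 594.27 = 91990 g

92000 g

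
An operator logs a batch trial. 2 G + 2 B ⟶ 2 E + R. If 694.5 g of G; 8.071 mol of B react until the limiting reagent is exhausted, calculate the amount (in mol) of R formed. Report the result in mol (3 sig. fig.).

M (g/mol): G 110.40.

3.15 mol

n(G) = 694.5 / 110.40 = 6.291 mol
n(B) = 8.071 mol
n/ν → G: 3.146, B: 4.036; G is limiting.
n(R) = (1/2) × 6.291 = 3.146 mol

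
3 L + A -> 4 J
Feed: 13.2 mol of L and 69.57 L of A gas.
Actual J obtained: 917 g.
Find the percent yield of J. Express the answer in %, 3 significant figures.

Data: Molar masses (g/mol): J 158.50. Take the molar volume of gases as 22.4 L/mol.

46.6 %

n(L) = 13.20 mol
n(A) = 69.57 / 22.4 = 3.106 mol
n/ν for L = 13.20/3 = 4.400
n/ν for A = 3.106/1 = 3.106
Smallest n/ν is A → limiting reagent.
theoretical n(J) = (4/1) × 3.106 = 12.42 mol → 1969 g
% yield = 917 / 1969 × 100 = 46.57 %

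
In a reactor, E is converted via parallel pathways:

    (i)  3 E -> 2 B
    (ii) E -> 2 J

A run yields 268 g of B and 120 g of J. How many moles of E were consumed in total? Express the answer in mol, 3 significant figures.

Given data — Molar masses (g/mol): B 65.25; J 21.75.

n(B) = 268 / 65.25 = 4.107 mol
n(J) = 120 / 21.75 = 5.517 mol
n(E) via (i) = (3/2)×4.107 = 6.161 mol
n(E) via (ii) = (1/2)×5.517 = 2.759 mol
total n(E) = 6.161 + 2.759 = 8.920 mol

8.92 mol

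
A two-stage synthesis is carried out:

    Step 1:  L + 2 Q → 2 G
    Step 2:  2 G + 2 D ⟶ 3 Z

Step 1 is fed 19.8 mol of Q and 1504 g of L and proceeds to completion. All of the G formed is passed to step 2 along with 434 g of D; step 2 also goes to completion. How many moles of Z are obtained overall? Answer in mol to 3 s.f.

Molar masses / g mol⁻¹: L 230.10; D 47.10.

Step 1:
n(Q) = 19.80 mol
n(L) = 1504 / 230.10 = 6.536 mol
n/ν for Q = 19.80/2 = 9.900
n/ν for L = 6.536/1 = 6.536
Smallest n/ν is L → limiting reagent.
n(G) produced = (2/1) × 6.536 = 13.07 mol
Step 2:
n(G) available = 13.07 mol
n(D) = 434.0 / 47.10 = 9.214 mol
n/ν for G = 13.07/2 = 6.535
n/ν for D = 9.214/2 = 4.607
Smallest n/ν is D → limiting reagent.
n(Z) = (3/2) × 9.214 = 13.82 mol

13.8 mol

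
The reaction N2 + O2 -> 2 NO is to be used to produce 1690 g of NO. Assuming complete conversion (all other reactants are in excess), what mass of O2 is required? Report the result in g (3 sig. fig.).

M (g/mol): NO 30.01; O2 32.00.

n(NO) = 1690 / 30.01 = 56.31 mol
n(O2) = (1/2) × 56.31 = 28.16 mol
mass = 28.16 × 32.00 = 901.1 g

901 g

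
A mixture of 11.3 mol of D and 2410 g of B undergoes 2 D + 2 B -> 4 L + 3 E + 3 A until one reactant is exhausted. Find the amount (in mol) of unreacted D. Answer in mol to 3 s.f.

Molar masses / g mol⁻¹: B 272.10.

2.44 mol

n(D) = 11.30 mol
n(B) = 2410 / 272.10 = 8.857 mol
n/ν for D = 11.30/2 = 5.650
n/ν for B = 8.857/2 = 4.429
Smallest n/ν is B → limiting reagent.
D consumed = (2/2) × 8.857 = 8.857 mol
D remaining = 11.30 − 8.857 = 2.443 mol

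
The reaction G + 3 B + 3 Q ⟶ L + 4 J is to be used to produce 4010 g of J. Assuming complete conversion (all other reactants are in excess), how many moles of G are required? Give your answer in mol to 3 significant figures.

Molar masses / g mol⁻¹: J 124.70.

n(J) = 4010 / 124.70 = 32.16 mol
n(G) = (1/4) × 32.16 = 8.040 mol

8.04 mol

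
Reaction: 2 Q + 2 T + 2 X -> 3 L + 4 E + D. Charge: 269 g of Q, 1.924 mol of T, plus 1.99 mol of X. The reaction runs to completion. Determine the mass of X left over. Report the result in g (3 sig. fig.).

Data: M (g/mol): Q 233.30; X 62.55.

n(Q) = 269.0 / 233.30 = 1.153 mol
n(T) = 1.924 mol
n(X) = 1.990 mol
n/ν for Q = 1.153/2 = 0.5765
n/ν for T = 1.924/2 = 0.9620
n/ν for X = 1.990/2 = 0.9950
Smallest n/ν is Q → limiting reagent.
X consumed = (2/2) × 1.153 = 1.153 mol
X remaining = 1.990 − 1.153 = 0.8370 mol
mass = 0.8370 × 62.55 = 52.35 g

52.4 g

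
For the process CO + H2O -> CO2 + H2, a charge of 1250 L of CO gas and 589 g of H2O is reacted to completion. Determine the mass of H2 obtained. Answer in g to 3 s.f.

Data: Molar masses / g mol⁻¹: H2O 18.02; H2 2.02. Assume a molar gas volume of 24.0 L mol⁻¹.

n(CO) = 1250 / 24.0 = 52.08 mol
n(H2O) = 589.0 / 18.02 = 32.69 mol
n/ν → CO: 52.08, H2O: 32.69; H2O is limiting.
n(H2) = (1/1) × 32.69 = 32.69 mol
mass = 32.69 × 2.02 = 66.03 g

66.0 g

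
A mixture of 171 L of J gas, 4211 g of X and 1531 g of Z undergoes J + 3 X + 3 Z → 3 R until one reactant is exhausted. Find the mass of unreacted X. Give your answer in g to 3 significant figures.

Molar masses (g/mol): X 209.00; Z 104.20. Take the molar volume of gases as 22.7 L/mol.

1140 g

n(J) = 171.0 / 22.7 = 7.533 mol
n(X) = 4211 / 209.00 = 20.15 mol
n(Z) = 1531 / 104.20 = 14.69 mol
n/ν for J = 7.533/1 = 7.533
n/ν for X = 20.15/3 = 6.717
n/ν for Z = 14.69/3 = 4.897
Smallest n/ν is Z → limiting reagent.
X consumed = (3/3) × 14.69 = 14.69 mol
X remaining = 20.15 − 14.69 = 5.460 mol
mass = 5.460 × 209.00 = 1141 g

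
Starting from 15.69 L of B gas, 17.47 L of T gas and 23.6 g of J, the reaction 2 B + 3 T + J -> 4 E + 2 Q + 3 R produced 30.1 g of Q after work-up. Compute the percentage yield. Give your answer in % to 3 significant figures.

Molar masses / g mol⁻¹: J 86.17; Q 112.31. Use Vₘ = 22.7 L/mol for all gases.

n(B) = 15.69 / 22.7 = 0.6912 mol
n(T) = 17.47 / 22.7 = 0.7696 mol
n(J) = 23.60 / 86.17 = 0.2739 mol
n/ν for B = 0.6912/2 = 0.3456
n/ν for T = 0.7696/3 = 0.2565
n/ν for J = 0.2739/1 = 0.2739
Smallest n/ν is T → limiting reagent.
theoretical n(Q) = (2/3) × 0.7696 = 0.5131 mol → 57.63 g
% yield = 30.1 / 57.63 × 100 = 52.23 %

52.2 %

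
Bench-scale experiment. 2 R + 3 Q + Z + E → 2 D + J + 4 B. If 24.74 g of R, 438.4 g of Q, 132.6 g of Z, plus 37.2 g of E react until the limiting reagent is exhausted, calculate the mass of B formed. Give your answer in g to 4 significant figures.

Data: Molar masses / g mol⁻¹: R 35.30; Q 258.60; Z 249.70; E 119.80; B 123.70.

153.6 g

n(R) = 24.74 / 35.30 = 0.7008 mol
n(Q) = 438.4 / 258.60 = 1.695 mol
n(Z) = 132.6 / 249.70 = 0.5310 mol
n(E) = 37.20 / 119.80 = 0.3105 mol
n/ν for R = 0.7008/2 = 0.3504
n/ν for Q = 1.695/3 = 0.5650
n/ν for Z = 0.5310/1 = 0.5310
n/ν for E = 0.3105/1 = 0.3105
Smallest n/ν is E → limiting reagent.
n(B) = (4/1) × 0.3105 = 1.242 mol
mass = 1.242 × 123.70 = 153.6 g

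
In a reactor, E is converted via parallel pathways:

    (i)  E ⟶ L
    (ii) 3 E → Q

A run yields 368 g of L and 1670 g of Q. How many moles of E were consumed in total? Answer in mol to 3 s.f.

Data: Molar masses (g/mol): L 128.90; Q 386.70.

15.8 mol

n(L) = 368 / 128.90 = 2.855 mol
n(Q) = 1670 / 386.70 = 4.319 mol
n(E) via (i) = (1/1)×2.855 = 2.855 mol
n(E) via (ii) = (3/1)×4.319 = 12.96 mol
total n(E) = 2.855 + 12.96 = 15.82 mol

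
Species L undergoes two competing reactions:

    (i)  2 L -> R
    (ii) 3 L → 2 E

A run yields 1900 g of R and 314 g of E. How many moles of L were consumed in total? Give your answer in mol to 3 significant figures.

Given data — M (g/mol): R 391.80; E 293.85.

11.3 mol

n(R) = 1900 / 391.80 = 4.849 mol
n(E) = 314 / 293.85 = 1.069 mol
n(L) via (i) = (2/1)×4.849 = 9.698 mol
n(L) via (ii) = (3/2)×1.069 = 1.604 mol
total n(L) = 9.698 + 1.604 = 11.30 mol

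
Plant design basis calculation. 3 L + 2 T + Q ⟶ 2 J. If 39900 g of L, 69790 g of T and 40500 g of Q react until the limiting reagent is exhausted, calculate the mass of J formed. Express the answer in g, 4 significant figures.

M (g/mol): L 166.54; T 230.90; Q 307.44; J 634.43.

101300 g

n(L) = 39900 / 166.54 = 239.6 mol
n(T) = 69790 / 230.90 = 302.3 mol
n(Q) = 40500 / 307.44 = 131.7 mol
n/ν for L = 239.6/3 = 79.87
n/ν for T = 302.3/2 = 151.2
n/ν for Q = 131.7/1 = 131.7
Smallest n/ν is L → limiting reagent.
n(J) = (2/3) × 239.6 = 159.7 mol
mass = 159.7 × 634.43 = 101300 g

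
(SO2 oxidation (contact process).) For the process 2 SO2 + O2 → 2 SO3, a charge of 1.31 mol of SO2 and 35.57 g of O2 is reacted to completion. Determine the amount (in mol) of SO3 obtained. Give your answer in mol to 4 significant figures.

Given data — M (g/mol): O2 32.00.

n(SO2) = 1.310 mol
n(O2) = 35.57 / 32.00 = 1.112 mol
n/ν → SO2: 0.6550, O2: 1.112; SO2 is limiting.
n(SO3) = (2/2) × 1.310 = 1.310 mol

1.310 mol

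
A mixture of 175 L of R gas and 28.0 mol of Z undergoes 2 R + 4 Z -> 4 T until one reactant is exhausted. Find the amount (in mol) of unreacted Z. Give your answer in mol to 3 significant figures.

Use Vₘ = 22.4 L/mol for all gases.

12.4 mol

n(R) = 175.0 / 22.4 = 7.813 mol
n(Z) = 28.00 mol
n/ν for R = 7.813/2 = 3.907
n/ν for Z = 28.00/4 = 7.000
Smallest n/ν is R → limiting reagent.
Z consumed = (4/2) × 7.813 = 15.63 mol
Z remaining = 28.00 − 15.63 = 12.37 mol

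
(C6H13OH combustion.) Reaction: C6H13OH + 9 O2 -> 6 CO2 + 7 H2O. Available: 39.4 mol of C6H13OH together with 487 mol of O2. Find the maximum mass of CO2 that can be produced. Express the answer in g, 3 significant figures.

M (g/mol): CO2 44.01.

10400 g

n(C6H13OH) = 39.40 mol
n(O2) = 487.0 mol
n/ν for C6H13OH = 39.40/1 = 39.40
n/ν for O2 = 487.0/9 = 54.11
Smallest n/ν is C6H13OH → limiting reagent.
n(CO2) = (6/1) × 39.40 = 236.4 mol
mass = 236.4 × 44.01 = 10400 g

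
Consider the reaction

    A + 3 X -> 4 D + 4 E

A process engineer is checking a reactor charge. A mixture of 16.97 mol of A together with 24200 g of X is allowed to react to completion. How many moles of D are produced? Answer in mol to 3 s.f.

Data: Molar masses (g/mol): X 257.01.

n(A) = 16.97 mol
n(X) = 24200 / 257.01 = 94.16 mol
n/ν for A = 16.97/1 = 16.97
n/ν for X = 94.16/3 = 31.39
Smallest n/ν is A → limiting reagent.
n(D) = (4/1) × 16.97 = 67.88 mol

67.9 mol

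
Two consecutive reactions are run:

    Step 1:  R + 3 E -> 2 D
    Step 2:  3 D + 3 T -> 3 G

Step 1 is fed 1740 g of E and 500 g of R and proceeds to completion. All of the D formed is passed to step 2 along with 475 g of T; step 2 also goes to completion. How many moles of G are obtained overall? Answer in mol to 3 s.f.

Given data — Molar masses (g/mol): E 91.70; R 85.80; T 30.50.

Step 1:
n(E) = 1740 / 91.70 = 18.97 mol
n(R) = 500.0 / 85.80 = 5.828 mol
n/ν for E = 18.97/3 = 6.323
n/ν for R = 5.828/1 = 5.828
Smallest n/ν is R → limiting reagent.
n(D) produced = (2/1) × 5.828 = 11.66 mol
Step 2:
n(D) available = 11.66 mol
n(T) = 475.0 / 30.50 = 15.57 mol
n/ν for D = 11.66/3 = 3.887
n/ν for T = 15.57/3 = 5.190
Smallest n/ν is D → limiting reagent.
n(G) = (3/3) × 11.66 = 11.66 mol

11.7 mol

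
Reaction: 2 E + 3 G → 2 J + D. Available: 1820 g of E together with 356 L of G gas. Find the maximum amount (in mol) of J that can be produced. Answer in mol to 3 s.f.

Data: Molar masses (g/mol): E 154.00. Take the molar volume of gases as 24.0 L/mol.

n(E) = 1820 / 154.00 = 11.82 mol
n(G) = 356.0 / 24.0 = 14.83 mol
n/ν for E = 11.82/2 = 5.910
n/ν for G = 14.83/3 = 4.943
Smallest n/ν is G → limiting reagent.
n(J) = (2/3) × 14.83 = 9.887 mol

9.89 mol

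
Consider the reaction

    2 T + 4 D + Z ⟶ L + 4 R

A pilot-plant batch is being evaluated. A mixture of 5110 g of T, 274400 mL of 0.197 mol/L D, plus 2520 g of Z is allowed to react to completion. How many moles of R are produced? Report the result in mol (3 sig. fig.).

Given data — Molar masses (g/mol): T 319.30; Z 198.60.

32.0 mol

n(T) = 5110 / 319.30 = 16.00 mol
n(D) = 0.197 × 274400/1000 = 54.06 mol
n(Z) = 2520 / 198.60 = 12.69 mol
n/ν → T: 8.000, D: 13.52, Z: 12.69; T is limiting.
n(R) = (4/2) × 16.00 = 32.00 mol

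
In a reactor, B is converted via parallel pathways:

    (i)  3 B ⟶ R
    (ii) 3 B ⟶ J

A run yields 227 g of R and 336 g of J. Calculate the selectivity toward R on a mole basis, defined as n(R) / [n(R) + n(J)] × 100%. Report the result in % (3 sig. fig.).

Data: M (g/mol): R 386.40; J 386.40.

40.3 %

n(R) = 227 / 386.40 = 0.5875 mol
n(J) = 336 / 386.40 = 0.8696 mol
selectivity = 0.5875/(0.5875+0.8696) × 100 = 40.32 %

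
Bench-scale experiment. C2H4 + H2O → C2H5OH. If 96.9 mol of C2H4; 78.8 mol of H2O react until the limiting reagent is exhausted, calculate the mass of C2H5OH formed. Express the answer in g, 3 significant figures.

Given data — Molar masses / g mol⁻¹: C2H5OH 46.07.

3630 g

n(C2H4) = 96.90 mol
n(H2O) = 78.80 mol
n/ν for C2H4 = 96.90/1 = 96.90
n/ν for H2O = 78.80/1 = 78.80
Smallest n/ν is H2O → limiting reagent.
n(C2H5OH) = (1/1) × 78.80 = 78.80 mol
mass = 78.80 × 46.07 = 3630 g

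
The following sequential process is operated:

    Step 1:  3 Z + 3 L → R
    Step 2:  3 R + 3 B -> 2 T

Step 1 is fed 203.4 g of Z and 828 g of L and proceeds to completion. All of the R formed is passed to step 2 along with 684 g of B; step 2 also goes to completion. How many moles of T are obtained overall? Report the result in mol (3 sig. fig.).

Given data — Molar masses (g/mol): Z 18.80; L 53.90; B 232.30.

1.96 mol

Step 1:
n(Z) = 203.4 / 18.80 = 10.82 mol
n(L) = 828.0 / 53.90 = 15.36 mol
n/ν for Z = 10.82/3 = 3.607
n/ν for L = 15.36/3 = 5.120
Smallest n/ν is Z → limiting reagent.
n(R) produced = (1/3) × 10.82 = 3.607 mol
Step 2:
n(R) available = 3.607 mol
n(B) = 684.0 / 232.30 = 2.944 mol
n/ν for R = 3.607/3 = 1.202
n/ν for B = 2.944/3 = 0.9813
Smallest n/ν is B → limiting reagent.
n(T) = (2/3) × 2.944 = 1.963 mol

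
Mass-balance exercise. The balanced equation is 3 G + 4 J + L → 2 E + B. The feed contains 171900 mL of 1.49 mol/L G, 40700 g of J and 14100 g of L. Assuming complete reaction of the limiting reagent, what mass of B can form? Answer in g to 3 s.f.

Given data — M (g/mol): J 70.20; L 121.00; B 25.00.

2130 g

n(G) = 1.49 × 171900/1000 = 256.1 mol
n(J) = 40700 / 70.20 = 579.8 mol
n(L) = 14100 / 121.00 = 116.5 mol
n/ν → G: 85.37, J: 145.0, L: 116.5; G is limiting.
n(B) = (1/3) × 256.1 = 85.37 mol
mass = 85.37 × 25.00 = 2134 g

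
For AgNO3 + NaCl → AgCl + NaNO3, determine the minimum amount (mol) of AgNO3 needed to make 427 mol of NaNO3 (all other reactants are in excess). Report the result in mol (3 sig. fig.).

427 mol

n(NaNO3) = 427.0 mol
n(AgNO3) = (1/1) × 427.0 = 427.0 mol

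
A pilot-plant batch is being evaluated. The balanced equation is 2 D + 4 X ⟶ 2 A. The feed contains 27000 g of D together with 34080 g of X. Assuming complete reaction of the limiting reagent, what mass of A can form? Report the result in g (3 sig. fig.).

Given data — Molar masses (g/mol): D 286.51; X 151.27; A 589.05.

55500 g

n(D) = 27000 / 286.51 = 94.24 mol
n(X) = 34080 / 151.27 = 225.3 mol
n/ν → D: 47.12, X: 56.33; D is limiting.
n(A) = (2/2) × 94.24 = 94.24 mol
mass = 94.24 × 589.05 = 55510 g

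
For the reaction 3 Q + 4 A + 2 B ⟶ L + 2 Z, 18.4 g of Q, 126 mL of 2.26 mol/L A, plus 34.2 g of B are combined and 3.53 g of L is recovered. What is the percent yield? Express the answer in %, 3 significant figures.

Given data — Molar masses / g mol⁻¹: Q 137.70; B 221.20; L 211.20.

n(Q) = 18.40 / 137.70 = 0.1336 mol
n(A) = 2.26 × 126.0/1000 = 0.2848 mol
n(B) = 34.20 / 221.20 = 0.1546 mol
n/ν → Q: 0.04453, A: 0.07120, B: 0.07730; Q is limiting.
theoretical n(L) = (1/3) × 0.1336 = 0.04453 mol → 9.405 g
% yield = 3.53 / 9.405 × 100 = 37.53 %

37.5 %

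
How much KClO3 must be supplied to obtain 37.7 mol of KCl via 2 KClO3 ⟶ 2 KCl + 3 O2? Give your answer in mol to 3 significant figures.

n(KCl) = 37.70 mol
n(KClO3) = (2/2) × 37.70 = 37.70 mol

37.7 mol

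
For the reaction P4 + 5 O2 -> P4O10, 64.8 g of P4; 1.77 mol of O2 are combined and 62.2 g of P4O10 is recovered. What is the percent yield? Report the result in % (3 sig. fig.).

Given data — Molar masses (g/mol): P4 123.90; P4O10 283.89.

61.9 %

n(P4) = 64.80 / 123.90 = 0.5230 mol
n(O2) = 1.770 mol
n/ν → P4: 0.5230, O2: 0.3540; O2 is limiting.
theoretical n(P4O10) = (1/5) × 1.770 = 0.3540 mol → 100.5 g
% yield = 62.2 / 100.5 × 100 = 61.89 %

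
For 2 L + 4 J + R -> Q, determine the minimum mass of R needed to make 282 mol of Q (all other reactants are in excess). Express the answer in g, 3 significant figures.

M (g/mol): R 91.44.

n(Q) = 282.0 mol
n(R) = (1/1) × 282.0 = 282.0 mol
mass = 282.0 × 91.44 = 25790 g

25800 g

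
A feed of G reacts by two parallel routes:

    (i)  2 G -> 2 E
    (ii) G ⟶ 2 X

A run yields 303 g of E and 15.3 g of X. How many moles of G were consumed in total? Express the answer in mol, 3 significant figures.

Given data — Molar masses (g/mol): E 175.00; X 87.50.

1.82 mol

n(E) = 303 / 175.00 = 1.731 mol
n(X) = 15.3 / 87.50 = 0.1749 mol
n(G) via (i) = (2/2)×1.731 = 1.731 mol
n(G) via (ii) = (1/2)×0.1749 = 0.08745 mol
total n(G) = 1.731 + 0.08745 = 1.818 mol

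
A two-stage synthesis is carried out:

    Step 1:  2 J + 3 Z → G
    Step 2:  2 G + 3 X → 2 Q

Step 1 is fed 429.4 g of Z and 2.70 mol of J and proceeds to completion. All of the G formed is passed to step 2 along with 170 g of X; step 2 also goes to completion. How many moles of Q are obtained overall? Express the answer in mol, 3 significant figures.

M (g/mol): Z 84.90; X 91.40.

1.24 mol

Step 1:
n(Z) = 429.4 / 84.90 = 5.058 mol
n(J) = 2.700 mol
n/ν → Z: 1.686, J: 1.350; J is limiting.
n(G) produced = (1/2) × 2.700 = 1.350 mol
Step 2:
n(G) available = 1.350 mol
n(X) = 170.0 / 91.40 = 1.860 mol
n/ν → G: 0.6750, X: 0.6200; X is limiting.
n(Q) = (2/3) × 1.860 = 1.240 mol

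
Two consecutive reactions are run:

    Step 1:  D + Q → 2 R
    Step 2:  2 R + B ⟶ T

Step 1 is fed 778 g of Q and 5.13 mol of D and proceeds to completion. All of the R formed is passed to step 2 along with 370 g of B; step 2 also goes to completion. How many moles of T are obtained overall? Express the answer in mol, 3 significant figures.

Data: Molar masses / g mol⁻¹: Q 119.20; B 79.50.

4.65 mol

Step 1:
n(Q) = 778.0 / 119.20 = 6.527 mol
n(D) = 5.130 mol
n/ν for Q = 6.527/1 = 6.527
n/ν for D = 5.130/1 = 5.130
Smallest n/ν is D → limiting reagent.
n(R) produced = (2/1) × 5.130 = 10.26 mol
Step 2:
n(R) available = 10.26 mol
n(B) = 370.0 / 79.50 = 4.654 mol
n/ν for R = 10.26/2 = 5.130
n/ν for B = 4.654/1 = 4.654
Smallest n/ν is B → limiting reagent.
n(T) = (1/1) × 4.654 = 4.654 mol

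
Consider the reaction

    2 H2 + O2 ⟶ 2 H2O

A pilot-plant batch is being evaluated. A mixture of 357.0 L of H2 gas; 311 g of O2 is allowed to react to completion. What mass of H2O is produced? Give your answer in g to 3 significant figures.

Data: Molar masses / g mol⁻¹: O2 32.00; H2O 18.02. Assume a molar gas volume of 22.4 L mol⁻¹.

287 g

n(H2) = 357.0 / 22.4 = 15.94 mol
n(O2) = 311.0 / 32.00 = 9.719 mol
n/ν for H2 = 15.94/2 = 7.970
n/ν for O2 = 9.719/1 = 9.719
Smallest n/ν is H2 → limiting reagent.
n(H2O) = (2/2) × 15.94 = 15.94 mol
mass = 15.94 × 18.02 = 287.2 g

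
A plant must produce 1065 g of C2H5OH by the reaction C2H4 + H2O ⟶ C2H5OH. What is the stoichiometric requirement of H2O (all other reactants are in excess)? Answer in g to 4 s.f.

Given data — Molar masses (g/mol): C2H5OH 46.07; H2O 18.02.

n(C2H5OH) = 1065 / 46.07 = 23.12 mol
n(H2O) = (1/1) × 23.12 = 23.12 mol
mass = 23.12 × 18.02 = 416.6 g

416.6 g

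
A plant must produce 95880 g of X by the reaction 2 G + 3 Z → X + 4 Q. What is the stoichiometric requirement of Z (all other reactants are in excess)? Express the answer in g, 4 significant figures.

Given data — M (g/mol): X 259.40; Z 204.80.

227100 g

n(X) = 95880 / 259.40 = 369.6 mol
n(Z) = (3/1) × 369.6 = 1109 mol
mass = 1109 × 204.80 = 227100 g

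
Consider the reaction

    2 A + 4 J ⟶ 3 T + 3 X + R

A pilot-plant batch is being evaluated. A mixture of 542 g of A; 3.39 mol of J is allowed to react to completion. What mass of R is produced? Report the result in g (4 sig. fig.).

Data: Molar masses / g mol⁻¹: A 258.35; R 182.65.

154.8 g

n(A) = 542.0 / 258.35 = 2.098 mol
n(J) = 3.390 mol
n/ν → A: 1.049, J: 0.8475; J is limiting.
n(R) = (1/4) × 3.390 = 0.8475 mol
mass = 0.8475 × 182.65 = 154.8 g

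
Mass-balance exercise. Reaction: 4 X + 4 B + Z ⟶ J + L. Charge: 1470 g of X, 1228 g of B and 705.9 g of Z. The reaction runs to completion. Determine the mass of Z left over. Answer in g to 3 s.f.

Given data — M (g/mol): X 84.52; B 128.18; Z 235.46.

142 g

n(X) = 1470 / 84.52 = 17.39 mol
n(B) = 1228 / 128.18 = 9.580 mol
n(Z) = 705.9 / 235.46 = 2.998 mol
n/ν for X = 17.39/4 = 4.348
n/ν for B = 9.580/4 = 2.395
n/ν for Z = 2.998/1 = 2.998
Smallest n/ν is B → limiting reagent.
Z consumed = (1/4) × 9.580 = 2.395 mol
Z remaining = 2.998 − 2.395 = 0.6030 mol
mass = 0.6030 × 235.46 = 142.0 g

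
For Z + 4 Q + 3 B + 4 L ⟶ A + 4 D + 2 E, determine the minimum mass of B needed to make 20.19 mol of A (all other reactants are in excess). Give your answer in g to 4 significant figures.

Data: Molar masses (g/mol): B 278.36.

16860 g

n(A) = 20.19 mol
n(B) = (3/1) × 20.19 = 60.57 mol
mass = 60.57 × 278.36 = 16860 g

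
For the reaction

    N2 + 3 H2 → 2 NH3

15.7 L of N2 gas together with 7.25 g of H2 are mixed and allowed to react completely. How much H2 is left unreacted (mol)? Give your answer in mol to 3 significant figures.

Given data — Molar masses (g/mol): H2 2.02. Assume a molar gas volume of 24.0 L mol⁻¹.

n(N2) = 15.70 / 24.0 = 0.6542 mol
n(H2) = 7.250 / 2.02 = 3.589 mol
n/ν → N2: 0.6542, H2: 1.196; N2 is limiting.
H2 consumed = (3/1) × 0.6542 = 1.963 mol
H2 remaining = 3.589 − 1.963 = 1.626 mol

1.63 mol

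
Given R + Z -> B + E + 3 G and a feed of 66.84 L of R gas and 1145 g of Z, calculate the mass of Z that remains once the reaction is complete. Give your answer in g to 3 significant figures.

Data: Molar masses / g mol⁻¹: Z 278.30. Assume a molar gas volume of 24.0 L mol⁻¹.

n(R) = 66.84 / 24.0 = 2.785 mol
n(Z) = 1145 / 278.30 = 4.114 mol
n/ν for R = 2.785/1 = 2.785
n/ν for Z = 4.114/1 = 4.114
Smallest n/ν is R → limiting reagent.
Z consumed = (1/1) × 2.785 = 2.785 mol
Z remaining = 4.114 − 2.785 = 1.329 mol
mass = 1.329 × 278.30 = 369.9 g

370 g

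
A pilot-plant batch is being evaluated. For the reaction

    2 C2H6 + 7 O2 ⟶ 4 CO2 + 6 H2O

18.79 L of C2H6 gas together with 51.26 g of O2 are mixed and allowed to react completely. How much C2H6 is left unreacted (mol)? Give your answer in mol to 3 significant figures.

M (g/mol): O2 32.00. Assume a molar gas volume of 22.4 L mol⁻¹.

n(C2H6) = 18.79 / 22.4 = 0.8388 mol
n(O2) = 51.26 / 32.00 = 1.602 mol
n/ν for C2H6 = 0.8388/2 = 0.4194
n/ν for O2 = 1.602/7 = 0.2289
Smallest n/ν is O2 → limiting reagent.
C2H6 consumed = (2/7) × 1.602 = 0.4577 mol
C2H6 remaining = 0.8388 − 0.4577 = 0.3811 mol

0.381 mol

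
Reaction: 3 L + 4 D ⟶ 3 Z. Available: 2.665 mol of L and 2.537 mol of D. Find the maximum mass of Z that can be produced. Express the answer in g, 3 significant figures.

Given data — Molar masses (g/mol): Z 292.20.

556 g

n(L) = 2.665 mol
n(D) = 2.537 mol
n/ν for L = 2.665/3 = 0.8883
n/ν for D = 2.537/4 = 0.6343
Smallest n/ν is D → limiting reagent.
n(Z) = (3/4) × 2.537 = 1.903 mol
mass = 1.903 × 292.20 = 556.1 g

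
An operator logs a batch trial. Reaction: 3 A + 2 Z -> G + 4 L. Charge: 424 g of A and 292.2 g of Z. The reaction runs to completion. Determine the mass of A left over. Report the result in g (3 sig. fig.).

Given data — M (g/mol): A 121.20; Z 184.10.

135 g

n(A) = 424.0 / 121.20 = 3.498 mol
n(Z) = 292.2 / 184.10 = 1.587 mol
n/ν for A = 3.498/3 = 1.166
n/ν for Z = 1.587/2 = 0.7935
Smallest n/ν is Z → limiting reagent.
A consumed = (3/2) × 1.587 = 2.381 mol
A remaining = 3.498 − 2.381 = 1.117 mol
mass = 1.117 × 121.20 = 135.4 g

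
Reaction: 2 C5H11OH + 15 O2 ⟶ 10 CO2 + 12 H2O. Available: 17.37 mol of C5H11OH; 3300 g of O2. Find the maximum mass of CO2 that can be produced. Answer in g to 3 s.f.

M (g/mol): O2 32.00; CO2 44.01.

n(C5H11OH) = 17.37 mol
n(O2) = 3300 / 32.00 = 103.1 mol
n/ν for C5H11OH = 17.37/2 = 8.685
n/ν for O2 = 103.1/15 = 6.873
Smallest n/ν is O2 → limiting reagent.
n(CO2) = (10/15) × 103.1 = 68.73 mol
mass = 68.73 × 44.01 = 3025 g

3030 g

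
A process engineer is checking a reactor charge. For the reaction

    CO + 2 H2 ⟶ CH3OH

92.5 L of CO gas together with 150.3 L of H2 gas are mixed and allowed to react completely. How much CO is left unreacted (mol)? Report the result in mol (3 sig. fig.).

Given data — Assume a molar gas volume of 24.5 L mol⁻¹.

n(CO) = 92.50 / 24.5 = 3.776 mol
n(H2) = 150.3 / 24.5 = 6.135 mol
n/ν for CO = 3.776/1 = 3.776
n/ν for H2 = 6.135/2 = 3.068
Smallest n/ν is H2 → limiting reagent.
CO consumed = (1/2) × 6.135 = 3.068 mol
CO remaining = 3.776 − 3.068 = 0.7080 mol

0.708 mol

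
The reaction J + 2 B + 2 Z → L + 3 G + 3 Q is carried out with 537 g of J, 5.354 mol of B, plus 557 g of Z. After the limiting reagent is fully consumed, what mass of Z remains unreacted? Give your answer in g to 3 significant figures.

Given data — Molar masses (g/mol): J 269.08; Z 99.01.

n(J) = 537.0 / 269.08 = 1.996 mol
n(B) = 5.354 mol
n(Z) = 557.0 / 99.01 = 5.626 mol
n/ν for J = 1.996/1 = 1.996
n/ν for B = 5.354/2 = 2.677
n/ν for Z = 5.626/2 = 2.813
Smallest n/ν is J → limiting reagent.
Z consumed = (2/1) × 1.996 = 3.992 mol
Z remaining = 5.626 − 3.992 = 1.634 mol
mass = 1.634 × 99.01 = 161.8 g

162 g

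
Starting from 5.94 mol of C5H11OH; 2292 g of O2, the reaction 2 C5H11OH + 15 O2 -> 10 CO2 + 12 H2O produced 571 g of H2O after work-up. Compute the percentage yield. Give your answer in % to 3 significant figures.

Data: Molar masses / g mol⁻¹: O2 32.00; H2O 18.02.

88.9 %

n(C5H11OH) = 5.940 mol
n(O2) = 2292 / 32.00 = 71.63 mol
n/ν for C5H11OH = 5.940/2 = 2.970
n/ν for O2 = 71.63/15 = 4.775
Smallest n/ν is C5H11OH → limiting reagent.
theoretical n(H2O) = (12/2) × 5.940 = 35.64 mol → 642.2 g
% yield = 571 / 642.2 × 100 = 88.91 %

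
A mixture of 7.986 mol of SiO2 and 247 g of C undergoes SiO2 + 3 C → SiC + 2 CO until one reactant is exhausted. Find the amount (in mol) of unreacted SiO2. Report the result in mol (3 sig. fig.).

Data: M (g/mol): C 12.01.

1.13 mol

n(SiO2) = 7.986 mol
n(C) = 247.0 / 12.01 = 20.57 mol
n/ν for SiO2 = 7.986/1 = 7.986
n/ν for C = 20.57/3 = 6.857
Smallest n/ν is C → limiting reagent.
SiO2 consumed = (1/3) × 20.57 = 6.857 mol
SiO2 remaining = 7.986 − 6.857 = 1.129 mol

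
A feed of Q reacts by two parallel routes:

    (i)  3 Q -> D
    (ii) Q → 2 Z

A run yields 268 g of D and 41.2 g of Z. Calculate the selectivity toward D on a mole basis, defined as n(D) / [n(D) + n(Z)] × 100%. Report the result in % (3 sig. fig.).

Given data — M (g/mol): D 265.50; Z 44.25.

52.0 %

n(D) = 268 / 265.50 = 1.009 mol
n(Z) = 41.2 / 44.25 = 0.9311 mol
selectivity = 1.009/(1.009+0.9311) × 100 = 52.01 %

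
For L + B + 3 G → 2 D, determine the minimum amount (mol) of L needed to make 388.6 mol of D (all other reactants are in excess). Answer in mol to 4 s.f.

n(D) = 388.6 mol
n(L) = (1/2) × 388.6 = 194.3 mol

194.3 mol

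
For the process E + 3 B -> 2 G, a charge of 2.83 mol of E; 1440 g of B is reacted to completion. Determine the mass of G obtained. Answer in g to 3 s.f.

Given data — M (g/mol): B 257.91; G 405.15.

1510 g

n(E) = 2.830 mol
n(B) = 1440 / 257.91 = 5.583 mol
n/ν for E = 2.830/1 = 2.830
n/ν for B = 5.583/3 = 1.861
Smallest n/ν is B → limiting reagent.
n(G) = (2/3) × 5.583 = 3.722 mol
mass = 3.722 × 405.15 = 1508 g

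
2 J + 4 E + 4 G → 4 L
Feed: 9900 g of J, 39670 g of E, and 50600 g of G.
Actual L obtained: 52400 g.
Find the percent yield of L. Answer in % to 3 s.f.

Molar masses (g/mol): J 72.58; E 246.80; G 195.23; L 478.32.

n(J) = 9900 / 72.58 = 136.4 mol
n(E) = 39670 / 246.80 = 160.7 mol
n(G) = 50600 / 195.23 = 259.2 mol
n/ν → J: 68.20, E: 40.18, G: 64.80; E is limiting.
theoretical n(L) = (4/4) × 160.7 = 160.7 mol → 76870 g
% yield = 52400 / 76870 × 100 = 68.17 %

68.2 %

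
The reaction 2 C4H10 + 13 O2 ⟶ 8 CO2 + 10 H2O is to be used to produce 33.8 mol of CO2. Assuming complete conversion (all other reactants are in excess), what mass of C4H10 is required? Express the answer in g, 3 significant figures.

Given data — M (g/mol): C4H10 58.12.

n(CO2) = 33.80 mol
n(C4H10) = (2/8) × 33.80 = 8.450 mol
mass = 8.450 × 58.12 = 491.1 g

491 g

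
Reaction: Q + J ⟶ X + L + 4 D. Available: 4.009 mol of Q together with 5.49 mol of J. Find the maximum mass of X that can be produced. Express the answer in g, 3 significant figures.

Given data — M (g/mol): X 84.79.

340 g

n(Q) = 4.009 mol
n(J) = 5.490 mol
n/ν for Q = 4.009/1 = 4.009
n/ν for J = 5.490/1 = 5.490
Smallest n/ν is Q → limiting reagent.
n(X) = (1/1) × 4.009 = 4.009 mol
mass = 4.009 × 84.79 = 339.9 g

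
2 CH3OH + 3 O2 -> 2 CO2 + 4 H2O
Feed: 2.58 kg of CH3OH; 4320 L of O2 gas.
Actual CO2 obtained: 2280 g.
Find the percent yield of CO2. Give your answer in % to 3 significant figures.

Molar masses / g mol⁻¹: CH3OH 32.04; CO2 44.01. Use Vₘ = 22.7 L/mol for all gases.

64.3 %

n(CH3OH) = 2.580×1000 / 32.04 = 80.52 mol
n(O2) = 4320 / 22.7 = 190.3 mol
n/ν for CH3OH = 80.52/2 = 40.26
n/ν for O2 = 190.3/3 = 63.43
Smallest n/ν is CH3OH → limiting reagent.
theoretical n(CO2) = (2/2) × 80.52 = 80.52 mol → 3544 g
% yield = 2280 / 3544 × 100 = 64.33 %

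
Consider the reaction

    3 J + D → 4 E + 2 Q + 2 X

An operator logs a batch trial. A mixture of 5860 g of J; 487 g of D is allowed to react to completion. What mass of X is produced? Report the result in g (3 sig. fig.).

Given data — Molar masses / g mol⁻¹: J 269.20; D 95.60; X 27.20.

277 g

n(J) = 5860 / 269.20 = 21.77 mol
n(D) = 487.0 / 95.60 = 5.094 mol
n/ν for J = 21.77/3 = 7.257
n/ν for D = 5.094/1 = 5.094
Smallest n/ν is D → limiting reagent.
n(X) = (2/1) × 5.094 = 10.19 mol
mass = 10.19 × 27.20 = 277.2 g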